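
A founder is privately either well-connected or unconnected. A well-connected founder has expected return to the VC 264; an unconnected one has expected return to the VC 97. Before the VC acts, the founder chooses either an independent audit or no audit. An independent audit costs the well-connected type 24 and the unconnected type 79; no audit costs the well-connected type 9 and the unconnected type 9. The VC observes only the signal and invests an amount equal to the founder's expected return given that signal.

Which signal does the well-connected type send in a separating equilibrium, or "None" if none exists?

None

Try well-connected → audit, unconnected → no audit:
  If types separate, audit earns payment 264 and no audit earns 97.
  Well-connected: audit gives 264 − 24 = 240; no audit gives 97 − 9 = 88. No deviation. ✓
  Unconnected: no audit gives 97 − 9 = 88; audit gives 264 − 79 = 185. Would deviate. ✗
Try well-connected → no audit, unconnected → audit:
  If types separate, no audit earns payment 264 and audit earns 97.
  Well-connected: no audit gives 264 − 9 = 255; audit gives 97 − 24 = 73. No deviation. ✓
  Unconnected: audit gives 97 − 79 = 18; no audit gives 264 − 9 = 255. Would deviate. ✗
Neither assignment is incentive-compatible.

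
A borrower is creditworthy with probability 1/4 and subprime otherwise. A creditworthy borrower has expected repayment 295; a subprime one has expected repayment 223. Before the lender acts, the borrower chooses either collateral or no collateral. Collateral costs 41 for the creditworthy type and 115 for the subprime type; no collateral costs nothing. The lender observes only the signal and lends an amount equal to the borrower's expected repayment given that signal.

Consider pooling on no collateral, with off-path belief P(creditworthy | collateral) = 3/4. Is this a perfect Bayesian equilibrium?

At the pooled signal (no collateral) the lender holds the prior 1/4 and pays 1/4·295 + 3/4·223 = 241. Off-path (collateral) belief 3/4 gives 3/4·295 + 1/4·223 = 277.
Creditworthy: no collateral gives 241 − 0 = 241; collateral gives 277 − 41 = 236. Stays. ✓
Subprime: no collateral gives 241 − 0 = 241; collateral gives 277 − 115 = 162. Stays. ✓

Yes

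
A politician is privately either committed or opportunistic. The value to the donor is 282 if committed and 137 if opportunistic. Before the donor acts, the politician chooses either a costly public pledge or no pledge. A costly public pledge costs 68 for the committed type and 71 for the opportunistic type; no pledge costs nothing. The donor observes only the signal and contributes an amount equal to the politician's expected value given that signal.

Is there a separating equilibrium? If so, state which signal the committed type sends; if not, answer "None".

None

Try committed → pledge, opportunistic → no pledge:
  Under separation the donor infers type exactly: pledge → committed (pays 282), no pledge → opportunistic (pays 137).
  Committed: pledge gives 282 − 68 = 214; no pledge gives 137 − 0 = 137. No deviation. ✓
  Opportunistic: no pledge gives 137 − 0 = 137; pledge gives 282 − 71 = 211. Would deviate. ✗
Try committed → no pledge, opportunistic → pledge:
  Under separation the donor infers type exactly: no pledge → committed (pays 282), pledge → opportunistic (pays 137).
  Committed: no pledge gives 282 − 0 = 282; pledge gives 137 − 68 = 69. No deviation. ✓
  Opportunistic: pledge gives 137 − 71 = 66; no pledge gives 282 − 0 = 282. Would deviate. ✗
Neither assignment is incentive-compatible.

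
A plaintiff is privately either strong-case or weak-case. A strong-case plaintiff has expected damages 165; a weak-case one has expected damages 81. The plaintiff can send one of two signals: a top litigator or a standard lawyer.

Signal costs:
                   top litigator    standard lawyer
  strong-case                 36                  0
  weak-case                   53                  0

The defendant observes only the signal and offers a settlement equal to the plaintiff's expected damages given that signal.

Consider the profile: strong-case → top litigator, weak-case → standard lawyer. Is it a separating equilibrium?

No

Under separation the defendant infers type exactly: top litigator → strong-case (pays 165), standard lawyer → weak-case (pays 81).
Strong-case: top litigator gives 165 − 36 = 129; standard lawyer gives 81 − 0 = 81. No deviation. ✓
Weak-case: standard lawyer gives 81 − 0 = 81; top litigator gives 165 − 53 = 112. Would deviate. ✗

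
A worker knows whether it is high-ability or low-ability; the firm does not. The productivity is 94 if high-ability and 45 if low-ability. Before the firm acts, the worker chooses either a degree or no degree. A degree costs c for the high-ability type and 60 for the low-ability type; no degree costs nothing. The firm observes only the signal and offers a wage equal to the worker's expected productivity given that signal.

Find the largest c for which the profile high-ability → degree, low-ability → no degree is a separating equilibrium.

49

Under separation: degree → high-ability (pays 94); no degree → low-ability (pays 45).
Low-ability: 45 − 0 = 45 ≥ 94 − 60 = 34. Holds regardless of c. ✓
High-ability: 94 − c ≥ 45 − 0, so c ≤ 94 − 45 = 49.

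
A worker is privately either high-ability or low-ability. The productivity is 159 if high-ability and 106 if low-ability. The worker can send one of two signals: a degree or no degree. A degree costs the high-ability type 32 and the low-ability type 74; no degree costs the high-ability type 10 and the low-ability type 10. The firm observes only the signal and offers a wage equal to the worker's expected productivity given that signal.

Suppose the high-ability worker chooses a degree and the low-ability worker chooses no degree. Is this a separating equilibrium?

Yes

If types separate, degree earns payment 159 and no degree earns 106.
High-ability: degree gives 159 − 32 = 127; no degree gives 106 − 10 = 96. No deviation. ✓
Low-ability: no degree gives 106 − 10 = 96; degree gives 159 − 74 = 85. No deviation. ✓
Neither type gains from mimicking the other.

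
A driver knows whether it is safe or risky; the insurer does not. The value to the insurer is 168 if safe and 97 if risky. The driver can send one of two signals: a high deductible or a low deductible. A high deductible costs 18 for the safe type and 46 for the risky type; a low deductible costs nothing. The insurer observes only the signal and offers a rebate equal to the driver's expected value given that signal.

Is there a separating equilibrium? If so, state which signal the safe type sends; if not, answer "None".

Try safe → high deductible, risky → low deductible:
  If types separate, high deductible earns payment 168 and low deductible earns 97.
  Safe: high deductible gives 168 − 18 = 150; low deductible gives 97 − 0 = 97. No deviation. ✓
  Risky: low deductible gives 97 − 0 = 97; high deductible gives 168 − 46 = 122. Would deviate. ✗
Try safe → low deductible, risky → high deductible:
  If types separate, low deductible earns payment 168 and high deductible earns 97.
  Safe: low deductible gives 168 − 0 = 168; high deductible gives 97 − 18 = 79. No deviation. ✓
  Risky: high deductible gives 97 − 46 = 51; low deductible gives 168 − 0 = 168. Would deviate. ✗
Neither assignment is incentive-compatible.

None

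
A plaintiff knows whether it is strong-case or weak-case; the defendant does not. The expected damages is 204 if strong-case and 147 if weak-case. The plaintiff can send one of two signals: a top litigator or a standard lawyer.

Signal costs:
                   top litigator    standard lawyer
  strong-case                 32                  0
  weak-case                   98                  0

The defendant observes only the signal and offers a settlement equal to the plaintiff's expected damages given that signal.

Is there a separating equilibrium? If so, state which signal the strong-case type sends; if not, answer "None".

Try strong-case → top litigator, weak-case → standard lawyer:
  If types separate, top litigator earns payment 204 and standard lawyer earns 147.
  Strong-case: top litigator gives 204 − 32 = 172; standard lawyer gives 147 − 0 = 147. No deviation. ✓
  Weak-case: standard lawyer gives 147 − 0 = 147; top litigator gives 204 − 98 = 106. No deviation. ✓
Both hold — the strong-case type sends top litigator.

top litigator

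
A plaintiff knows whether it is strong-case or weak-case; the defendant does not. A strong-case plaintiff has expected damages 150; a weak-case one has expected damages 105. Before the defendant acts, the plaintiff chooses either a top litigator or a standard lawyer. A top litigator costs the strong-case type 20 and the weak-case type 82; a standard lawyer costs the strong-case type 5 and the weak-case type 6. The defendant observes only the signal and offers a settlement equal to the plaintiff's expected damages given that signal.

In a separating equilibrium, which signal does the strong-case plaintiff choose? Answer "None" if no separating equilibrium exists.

top litigator

Try strong-case → top litigator, weak-case → standard lawyer:
  Under separation the defendant infers type exactly: top litigator → strong-case (pays 150), standard lawyer → weak-case (pays 105).
  Strong-case: top litigator gives 150 − 20 = 130; standard lawyer gives 105 − 5 = 100. No deviation. ✓
  Weak-case: standard lawyer gives 105 − 6 = 99; top litigator gives 150 − 82 = 68. No deviation. ✓
Both hold — the strong-case type sends top litigator.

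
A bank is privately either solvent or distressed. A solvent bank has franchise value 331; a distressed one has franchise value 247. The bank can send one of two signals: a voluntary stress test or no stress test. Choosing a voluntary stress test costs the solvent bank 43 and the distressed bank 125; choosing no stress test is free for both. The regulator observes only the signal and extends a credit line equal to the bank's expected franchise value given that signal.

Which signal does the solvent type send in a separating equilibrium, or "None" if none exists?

stress test

Try solvent → stress test, distressed → no stress test:
  Under separation the regulator infers type exactly: stress test → solvent (pays 331), no stress test → distressed (pays 247).
  Solvent: stress test gives 331 − 43 = 288; no stress test gives 247 − 0 = 247. No deviation. ✓
  Distressed: no stress test gives 247 − 0 = 247; stress test gives 331 − 125 = 206. No deviation. ✓
Both hold — the solvent type sends stress test.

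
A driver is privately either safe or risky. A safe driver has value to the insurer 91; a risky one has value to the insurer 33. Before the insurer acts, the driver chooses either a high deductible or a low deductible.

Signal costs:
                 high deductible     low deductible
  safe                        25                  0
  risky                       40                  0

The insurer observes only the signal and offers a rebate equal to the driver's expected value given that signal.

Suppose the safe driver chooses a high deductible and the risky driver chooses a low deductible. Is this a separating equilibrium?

No

Under separation the insurer infers type exactly: high deductible → safe (pays 91), low deductible → risky (pays 33).
Safe: high deductible gives 91 − 25 = 66; low deductible gives 33 − 0 = 33. No deviation. ✓
Risky: low deductible gives 33 − 0 = 33; high deductible gives 91 − 40 = 51. Would deviate. ✗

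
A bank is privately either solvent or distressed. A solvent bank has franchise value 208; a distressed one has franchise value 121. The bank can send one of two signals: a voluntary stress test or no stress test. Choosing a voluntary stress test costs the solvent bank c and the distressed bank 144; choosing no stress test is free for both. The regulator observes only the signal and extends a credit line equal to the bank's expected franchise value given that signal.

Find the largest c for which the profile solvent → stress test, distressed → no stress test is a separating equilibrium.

Under separation: stress test → solvent (pays 208); no stress test → distressed (pays 121).
Distressed: 121 − 0 = 121 ≥ 208 − 144 = 64. Holds regardless of c. ✓
Solvent: 208 − c ≥ 121 − 0, so c ≤ 208 − 121 = 87.

87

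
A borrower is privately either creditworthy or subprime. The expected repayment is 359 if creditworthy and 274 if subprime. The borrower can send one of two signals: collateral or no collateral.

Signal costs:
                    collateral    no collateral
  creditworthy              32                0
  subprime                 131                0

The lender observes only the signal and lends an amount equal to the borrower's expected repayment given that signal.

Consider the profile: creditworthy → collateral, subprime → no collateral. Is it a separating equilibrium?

Yes

Under separation the lender infers type exactly: collateral → creditworthy (pays 359), no collateral → subprime (pays 274).
Creditworthy: collateral gives 359 − 32 = 327; no collateral gives 274 − 0 = 274. No deviation. ✓
Subprime: no collateral gives 274 − 0 = 274; collateral gives 359 − 131 = 228. No deviation. ✓
Neither type gains from mimicking the other.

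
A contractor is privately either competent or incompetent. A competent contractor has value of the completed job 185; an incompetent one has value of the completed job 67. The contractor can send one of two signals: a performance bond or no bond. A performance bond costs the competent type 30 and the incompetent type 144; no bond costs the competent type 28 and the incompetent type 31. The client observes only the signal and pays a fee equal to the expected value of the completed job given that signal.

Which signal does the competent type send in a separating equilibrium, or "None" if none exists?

None

Try competent → bond, incompetent → no bond:
  Under separation the client infers type exactly: bond → competent (pays 185), no bond → incompetent (pays 67).
  Competent: bond gives 185 − 30 = 155; no bond gives 67 − 28 = 39. No deviation. ✓
  Incompetent: no bond gives 67 − 31 = 36; bond gives 185 − 144 = 41. Would deviate. ✗
Try competent → no bond, incompetent → bond:
  Under separation the client infers type exactly: no bond → competent (pays 185), bond → incompetent (pays 67).
  Competent: no bond gives 185 − 28 = 157; bond gives 67 − 30 = 37. No deviation. ✓
  Incompetent: bond gives 67 − 144 = -77; no bond gives 185 − 31 = 154. Would deviate. ✗
Neither assignment is incentive-compatible.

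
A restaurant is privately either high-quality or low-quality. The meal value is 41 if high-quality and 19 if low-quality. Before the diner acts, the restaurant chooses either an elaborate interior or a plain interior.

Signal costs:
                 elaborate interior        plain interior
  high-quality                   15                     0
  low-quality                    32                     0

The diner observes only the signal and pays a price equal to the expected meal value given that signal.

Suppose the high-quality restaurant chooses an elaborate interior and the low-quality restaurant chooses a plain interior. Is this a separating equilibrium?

Yes

If types separate, elaborate interior earns payment 41 and plain interior earns 19.
High-quality: elaborate interior gives 41 − 15 = 26; plain interior gives 19 − 0 = 19. No deviation. ✓
Low-quality: plain interior gives 19 − 0 = 19; elaborate interior gives 41 − 32 = 9. No deviation. ✓
Neither type gains from mimicking the other.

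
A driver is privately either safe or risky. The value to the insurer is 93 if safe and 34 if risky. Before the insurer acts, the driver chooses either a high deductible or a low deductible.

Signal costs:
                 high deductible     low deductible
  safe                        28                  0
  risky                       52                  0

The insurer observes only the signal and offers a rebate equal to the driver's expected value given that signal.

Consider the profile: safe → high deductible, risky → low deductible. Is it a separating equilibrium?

If types separate, high deductible earns payment 93 and low deductible earns 34.
Safe: high deductible gives 93 − 28 = 65; low deductible gives 34 − 0 = 34. No deviation. ✓
Risky: low deductible gives 34 − 0 = 34; high deductible gives 93 − 52 = 41. Would deviate. ✗

No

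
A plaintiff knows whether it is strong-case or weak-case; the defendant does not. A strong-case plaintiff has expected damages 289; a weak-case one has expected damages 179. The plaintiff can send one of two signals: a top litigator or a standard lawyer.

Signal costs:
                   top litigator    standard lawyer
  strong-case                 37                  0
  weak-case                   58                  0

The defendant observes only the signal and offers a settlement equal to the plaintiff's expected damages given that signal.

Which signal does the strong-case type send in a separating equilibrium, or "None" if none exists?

Try strong-case → top litigator, weak-case → standard lawyer:
  Under separation the defendant infers type exactly: top litigator → strong-case (pays 289), standard lawyer → weak-case (pays 179).
  Strong-case: top litigator gives 289 − 37 = 252; standard lawyer gives 179 − 0 = 179. No deviation. ✓
  Weak-case: standard lawyer gives 179 − 0 = 179; top litigator gives 289 − 58 = 231. Would deviate. ✗
Try strong-case → standard lawyer, weak-case → top litigator:
  Under separation the defendant infers type exactly: standard lawyer → strong-case (pays 289), top litigator → weak-case (pays 179).
  Strong-case: standard lawyer gives 289 − 0 = 289; top litigator gives 179 − 37 = 142. No deviation. ✓
  Weak-case: top litigator gives 179 − 58 = 121; standard lawyer gives 289 − 0 = 289. Would deviate. ✗
Neither assignment is incentive-compatible.

None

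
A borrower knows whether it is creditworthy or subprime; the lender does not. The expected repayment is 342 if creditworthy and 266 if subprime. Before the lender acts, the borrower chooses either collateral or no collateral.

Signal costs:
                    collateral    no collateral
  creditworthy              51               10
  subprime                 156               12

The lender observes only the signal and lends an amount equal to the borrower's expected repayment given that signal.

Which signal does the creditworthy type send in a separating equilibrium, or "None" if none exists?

Try creditworthy → collateral, subprime → no collateral:
  Under separation the lender infers type exactly: collateral → creditworthy (pays 342), no collateral → subprime (pays 266).
  Creditworthy: collateral gives 342 − 51 = 291; no collateral gives 266 − 10 = 256. No deviation. ✓
  Subprime: no collateral gives 266 − 12 = 254; collateral gives 342 − 156 = 186. No deviation. ✓
Both hold — the creditworthy type sends collateral.

collateral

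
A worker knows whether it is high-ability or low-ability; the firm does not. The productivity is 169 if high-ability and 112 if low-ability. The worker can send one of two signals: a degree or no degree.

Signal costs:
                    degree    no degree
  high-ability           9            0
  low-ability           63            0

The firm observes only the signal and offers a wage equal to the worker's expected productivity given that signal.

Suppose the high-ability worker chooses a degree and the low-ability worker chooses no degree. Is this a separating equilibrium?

Under separation the firm infers type exactly: degree → high-ability (pays 169), no degree → low-ability (pays 112).
High-ability: degree gives 169 − 9 = 160; no degree gives 112 − 0 = 112. No deviation. ✓
Low-ability: no degree gives 112 − 0 = 112; degree gives 169 − 63 = 106. No deviation. ✓
Neither type gains from mimicking the other.

Yes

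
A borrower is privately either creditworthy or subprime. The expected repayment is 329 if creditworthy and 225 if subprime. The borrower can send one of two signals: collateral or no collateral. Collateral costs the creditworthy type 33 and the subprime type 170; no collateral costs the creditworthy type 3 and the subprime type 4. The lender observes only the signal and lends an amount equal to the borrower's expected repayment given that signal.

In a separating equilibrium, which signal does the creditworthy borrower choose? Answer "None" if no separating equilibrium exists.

collateral

Try creditworthy → collateral, subprime → no collateral:
  Under separation the lender infers type exactly: collateral → creditworthy (pays 329), no collateral → subprime (pays 225).
  Creditworthy: collateral gives 329 − 33 = 296; no collateral gives 225 − 3 = 222. No deviation. ✓
  Subprime: no collateral gives 225 − 4 = 221; collateral gives 329 − 170 = 159. No deviation. ✓
Both hold — the creditworthy type sends collateral.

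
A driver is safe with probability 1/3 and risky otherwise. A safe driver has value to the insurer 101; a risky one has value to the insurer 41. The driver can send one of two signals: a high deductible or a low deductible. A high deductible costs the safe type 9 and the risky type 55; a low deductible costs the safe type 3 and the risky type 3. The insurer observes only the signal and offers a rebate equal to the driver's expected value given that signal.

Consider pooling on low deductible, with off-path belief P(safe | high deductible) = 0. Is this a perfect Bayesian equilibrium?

On the equilibrium path (low deductible) the insurer holds the prior 1/3 and pays 1/3·101 + 2/3·41 = 61. Off-path (high deductible) belief 0 gives 0·101 + 1·41 = 41.
Safe: low deductible gives 61 − 3 = 58; high deductible gives 41 − 9 = 32. Stays. ✓
Risky: low deductible gives 61 − 3 = 58; high deductible gives 41 − 55 = -14. Stays. ✓
Beliefs are Bayes-consistent on-path and both types best-respond.

Yes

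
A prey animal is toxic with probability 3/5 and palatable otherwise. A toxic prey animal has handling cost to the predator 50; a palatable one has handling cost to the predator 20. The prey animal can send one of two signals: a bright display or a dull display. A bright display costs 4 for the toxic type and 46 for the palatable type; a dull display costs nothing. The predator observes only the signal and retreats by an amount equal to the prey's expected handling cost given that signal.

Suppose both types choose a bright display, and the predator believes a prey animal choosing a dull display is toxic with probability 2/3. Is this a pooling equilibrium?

At the pooled signal (bright display) the predator holds the prior 3/5 and pays 3/5·50 + 2/5·20 = 38. Off-path (dull display) belief 2/3 gives 2/3·50 + 1/3·20 = 40.
Toxic: bright display gives 38 − 4 = 34; dull display gives 40 − 0 = 40. Deviates. ✗
Palatable: bright display gives 38 − 46 = -8; dull display gives 40 − 0 = 40. Deviates. ✗

No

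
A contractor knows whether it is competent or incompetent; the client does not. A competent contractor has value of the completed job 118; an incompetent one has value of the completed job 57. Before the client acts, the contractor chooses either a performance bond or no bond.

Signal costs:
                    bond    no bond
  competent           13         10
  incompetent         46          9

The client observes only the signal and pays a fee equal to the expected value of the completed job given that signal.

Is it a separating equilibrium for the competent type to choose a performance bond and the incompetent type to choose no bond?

If types separate, bond earns payment 118 and no bond earns 57.
Competent: bond gives 118 − 13 = 105; no bond gives 57 − 10 = 47. No deviation. ✓
Incompetent: no bond gives 57 − 9 = 48; bond gives 118 − 46 = 72. Would deviate. ✗

No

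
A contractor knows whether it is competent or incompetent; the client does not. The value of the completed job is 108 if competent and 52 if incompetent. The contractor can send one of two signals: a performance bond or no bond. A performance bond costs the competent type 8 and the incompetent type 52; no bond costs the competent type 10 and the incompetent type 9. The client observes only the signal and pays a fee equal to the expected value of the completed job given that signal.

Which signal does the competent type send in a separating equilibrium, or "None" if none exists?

None

Try competent → bond, incompetent → no bond:
  If types separate, bond earns payment 108 and no bond earns 52.
  Competent: bond gives 108 − 8 = 100; no bond gives 52 − 10 = 42. No deviation. ✓
  Incompetent: no bond gives 52 − 9 = 43; bond gives 108 − 52 = 56. Would deviate. ✗
Try competent → no bond, incompetent → bond:
  If types separate, no bond earns payment 108 and bond earns 52.
  Competent: no bond gives 108 − 10 = 98; bond gives 52 − 8 = 44. No deviation. ✓
  Incompetent: bond gives 52 − 52 = 0; no bond gives 108 − 9 = 99. Would deviate. ✗
Neither assignment is incentive-compatible.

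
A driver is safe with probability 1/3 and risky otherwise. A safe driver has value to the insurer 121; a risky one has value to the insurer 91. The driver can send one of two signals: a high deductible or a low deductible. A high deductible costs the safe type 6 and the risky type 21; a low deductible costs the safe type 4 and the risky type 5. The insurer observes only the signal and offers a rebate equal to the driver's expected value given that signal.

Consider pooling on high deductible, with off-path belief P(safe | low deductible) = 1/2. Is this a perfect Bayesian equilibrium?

No

On the equilibrium path (high deductible) the insurer holds the prior 1/3 and pays 1/3·121 + 2/3·91 = 101. Off-path (low deductible) belief 1/2 gives 1/2·121 + 1/2·91 = 106.
Safe: high deductible gives 101 − 6 = 95; low deductible gives 106 − 4 = 102. Deviates. ✗
Risky: high deductible gives 101 − 21 = 80; low deductible gives 106 − 5 = 101. Deviates. ✗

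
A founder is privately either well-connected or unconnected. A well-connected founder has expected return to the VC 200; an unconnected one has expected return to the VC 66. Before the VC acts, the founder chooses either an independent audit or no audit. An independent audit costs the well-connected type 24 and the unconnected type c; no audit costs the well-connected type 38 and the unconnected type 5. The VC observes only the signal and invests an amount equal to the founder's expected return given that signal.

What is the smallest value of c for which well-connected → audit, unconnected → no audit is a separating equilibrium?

139

Under separation: audit → well-connected (pays 200); no audit → unconnected (pays 66).
Well-connected: 200 − 24 = 176 ≥ 66 − 38 = 28. Holds regardless of c. ✓
Unconnected: 66 − 5 ≥ 200 − c, so c ≥ 200 − 61 = 139.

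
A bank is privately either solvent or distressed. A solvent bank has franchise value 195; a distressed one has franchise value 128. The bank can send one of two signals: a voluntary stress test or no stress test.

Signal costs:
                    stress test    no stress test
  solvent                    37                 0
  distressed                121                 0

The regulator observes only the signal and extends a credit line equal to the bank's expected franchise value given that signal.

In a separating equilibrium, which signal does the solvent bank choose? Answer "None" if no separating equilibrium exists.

Try solvent → stress test, distressed → no stress test:
  Under separation the regulator infers type exactly: stress test → solvent (pays 195), no stress test → distressed (pays 128).
  Solvent: stress test gives 195 − 37 = 158; no stress test gives 128 − 0 = 128. No deviation. ✓
  Distressed: no stress test gives 128 − 0 = 128; stress test gives 195 − 121 = 74. No deviation. ✓
Both hold — the solvent type sends stress test.

stress test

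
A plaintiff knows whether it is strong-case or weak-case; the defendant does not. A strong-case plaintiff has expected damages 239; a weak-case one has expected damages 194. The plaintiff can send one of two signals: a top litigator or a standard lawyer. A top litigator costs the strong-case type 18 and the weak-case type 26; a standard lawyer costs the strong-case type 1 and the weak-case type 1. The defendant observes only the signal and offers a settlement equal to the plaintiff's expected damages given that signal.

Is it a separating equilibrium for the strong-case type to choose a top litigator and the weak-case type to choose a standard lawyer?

No

If types separate, top litigator earns payment 239 and standard lawyer earns 194.
Strong-case: top litigator gives 239 − 18 = 221; standard lawyer gives 194 − 1 = 193. No deviation. ✓
Weak-case: standard lawyer gives 194 − 1 = 193; top litigator gives 239 − 26 = 213. Would deviate. ✗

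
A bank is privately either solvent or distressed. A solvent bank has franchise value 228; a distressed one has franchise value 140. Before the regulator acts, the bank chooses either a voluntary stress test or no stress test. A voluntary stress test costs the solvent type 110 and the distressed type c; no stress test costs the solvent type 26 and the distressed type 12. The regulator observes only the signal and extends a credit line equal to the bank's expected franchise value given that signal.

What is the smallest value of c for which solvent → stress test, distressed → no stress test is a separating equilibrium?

100

Under separation: stress test → solvent (pays 228); no stress test → distressed (pays 140).
Solvent: 228 − 110 = 118 ≥ 140 − 26 = 114. Holds regardless of c. ✓
Distressed: 140 − 12 ≥ 228 − c, so c ≥ 228 − 128 = 100.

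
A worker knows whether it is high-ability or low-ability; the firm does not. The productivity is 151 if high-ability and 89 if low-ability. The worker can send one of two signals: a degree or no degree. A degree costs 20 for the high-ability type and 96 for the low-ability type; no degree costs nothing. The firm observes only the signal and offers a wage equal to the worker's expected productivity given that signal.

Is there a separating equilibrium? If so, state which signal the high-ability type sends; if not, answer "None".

degree

Try high-ability → degree, low-ability → no degree:
  If types separate, degree earns payment 151 and no degree earns 89.
  High-ability: degree gives 151 − 20 = 131; no degree gives 89 − 0 = 89. No deviation. ✓
  Low-ability: no degree gives 89 − 0 = 89; degree gives 151 − 96 = 55. No deviation. ✓
Both hold — the high-ability type sends degree.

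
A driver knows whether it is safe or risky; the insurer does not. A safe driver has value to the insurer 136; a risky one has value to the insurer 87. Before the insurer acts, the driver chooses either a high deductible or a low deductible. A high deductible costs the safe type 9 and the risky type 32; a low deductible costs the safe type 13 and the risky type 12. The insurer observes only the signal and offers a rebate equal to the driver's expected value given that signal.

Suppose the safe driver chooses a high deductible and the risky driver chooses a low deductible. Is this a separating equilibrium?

Under separation the insurer infers type exactly: high deductible → safe (pays 136), low deductible → risky (pays 87).
Safe: high deductible gives 136 − 9 = 127; low deductible gives 87 − 13 = 74. No deviation. ✓
Risky: low deductible gives 87 − 12 = 75; high deductible gives 136 − 32 = 104. Would deviate. ✗

No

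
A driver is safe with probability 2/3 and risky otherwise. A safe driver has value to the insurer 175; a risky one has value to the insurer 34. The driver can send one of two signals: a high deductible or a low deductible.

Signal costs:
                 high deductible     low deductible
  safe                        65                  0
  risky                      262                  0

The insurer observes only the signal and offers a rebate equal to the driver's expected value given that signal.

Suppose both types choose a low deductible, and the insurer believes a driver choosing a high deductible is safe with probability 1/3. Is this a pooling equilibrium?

Yes

At the pooled signal (low deductible) the insurer holds the prior 2/3 and pays 2/3·175 + 1/3·34 = 128. Off-path (high deductible) belief 1/3 gives 1/3·175 + 2/3·34 = 81.
Safe: low deductible gives 128 − 0 = 128; high deductible gives 81 − 65 = 16. Stays. ✓
Risky: low deductible gives 128 − 0 = 128; high deductible gives 81 − 262 = -181. Stays. ✓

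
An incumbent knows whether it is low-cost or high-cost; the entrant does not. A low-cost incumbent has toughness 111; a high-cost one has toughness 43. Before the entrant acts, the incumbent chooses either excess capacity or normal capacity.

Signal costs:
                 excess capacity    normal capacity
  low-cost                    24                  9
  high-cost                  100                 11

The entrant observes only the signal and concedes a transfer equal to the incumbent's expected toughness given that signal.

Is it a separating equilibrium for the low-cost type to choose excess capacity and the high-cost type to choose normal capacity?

Yes

If types separate, excess capacity earns payment 111 and normal capacity earns 43.
Low-cost: excess capacity gives 111 − 24 = 87; normal capacity gives 43 − 9 = 34. No deviation. ✓
High-cost: normal capacity gives 43 − 11 = 32; excess capacity gives 111 − 100 = 11. No deviation. ✓
Both incentive constraints hold.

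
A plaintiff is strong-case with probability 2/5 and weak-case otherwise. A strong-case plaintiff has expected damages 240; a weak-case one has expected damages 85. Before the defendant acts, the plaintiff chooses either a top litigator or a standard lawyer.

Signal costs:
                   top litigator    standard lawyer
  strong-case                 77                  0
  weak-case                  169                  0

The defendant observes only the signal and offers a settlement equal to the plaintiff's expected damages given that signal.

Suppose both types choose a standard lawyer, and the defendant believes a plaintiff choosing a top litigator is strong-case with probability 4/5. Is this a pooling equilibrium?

At the pooled signal (standard lawyer) the defendant holds the prior 2/5 and pays 2/5·240 + 3/5·85 = 147. Off-path (top litigator) belief 4/5 gives 4/5·240 + 1/5·85 = 209.
Strong-case: standard lawyer gives 147 − 0 = 147; top litigator gives 209 − 77 = 132. Stays. ✓
Weak-case: standard lawyer gives 147 − 0 = 147; top litigator gives 209 − 169 = 40. Stays. ✓

Yes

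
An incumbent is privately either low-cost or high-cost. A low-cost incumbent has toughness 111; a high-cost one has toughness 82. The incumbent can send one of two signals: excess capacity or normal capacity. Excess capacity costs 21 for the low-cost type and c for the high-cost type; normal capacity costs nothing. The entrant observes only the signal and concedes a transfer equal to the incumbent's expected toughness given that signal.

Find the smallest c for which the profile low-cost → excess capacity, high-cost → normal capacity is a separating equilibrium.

Under separation: excess capacity → low-cost (pays 111); normal capacity → high-cost (pays 82).
Low-cost: 111 − 21 = 90 ≥ 82 − 0 = 82. Holds regardless of c. ✓
High-cost: 82 − 0 ≥ 111 − c, so c ≥ 111 − 82 = 29.

29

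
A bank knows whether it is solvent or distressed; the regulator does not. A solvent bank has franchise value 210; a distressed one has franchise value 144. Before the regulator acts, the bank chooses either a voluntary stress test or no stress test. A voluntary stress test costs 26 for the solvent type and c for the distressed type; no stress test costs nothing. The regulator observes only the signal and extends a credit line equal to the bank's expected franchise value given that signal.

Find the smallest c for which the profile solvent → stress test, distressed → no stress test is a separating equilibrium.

66

Under separation: stress test → solvent (pays 210); no stress test → distressed (pays 144).
Solvent: 210 − 26 = 184 ≥ 144 − 0 = 144. Holds regardless of c. ✓
Distressed: 144 − 0 ≥ 210 − c, so c ≥ 210 − 144 = 66.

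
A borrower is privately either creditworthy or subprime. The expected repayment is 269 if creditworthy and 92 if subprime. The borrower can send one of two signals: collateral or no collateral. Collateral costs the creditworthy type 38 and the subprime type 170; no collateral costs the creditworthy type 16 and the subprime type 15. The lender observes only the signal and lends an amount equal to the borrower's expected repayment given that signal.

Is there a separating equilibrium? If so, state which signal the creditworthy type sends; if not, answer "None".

Try creditworthy → collateral, subprime → no collateral:
  If types separate, collateral earns payment 269 and no collateral earns 92.
  Creditworthy: collateral gives 269 − 38 = 231; no collateral gives 92 − 16 = 76. No deviation. ✓
  Subprime: no collateral gives 92 − 15 = 77; collateral gives 269 − 170 = 99. Would deviate. ✗
Try creditworthy → no collateral, subprime → collateral:
  If types separate, no collateral earns payment 269 and collateral earns 92.
  Creditworthy: no collateral gives 269 − 16 = 253; collateral gives 92 − 38 = 54. No deviation. ✓
  Subprime: collateral gives 92 − 170 = -78; no collateral gives 269 − 15 = 254. Would deviate. ✗
Neither assignment is incentive-compatible.

None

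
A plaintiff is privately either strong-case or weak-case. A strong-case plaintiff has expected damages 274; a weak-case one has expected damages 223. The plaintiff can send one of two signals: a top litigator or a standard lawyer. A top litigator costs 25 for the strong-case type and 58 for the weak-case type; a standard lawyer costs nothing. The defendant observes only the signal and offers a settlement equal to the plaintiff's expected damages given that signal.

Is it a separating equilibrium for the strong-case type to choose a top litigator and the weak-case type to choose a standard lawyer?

If types separate, top litigator earns payment 274 and standard lawyer earns 223.
Strong-case: top litigator gives 274 − 25 = 249; standard lawyer gives 223 − 0 = 223. No deviation. ✓
Weak-case: standard lawyer gives 223 − 0 = 223; top litigator gives 274 − 58 = 216. No deviation. ✓
Neither type gains from mimicking the other.

Yes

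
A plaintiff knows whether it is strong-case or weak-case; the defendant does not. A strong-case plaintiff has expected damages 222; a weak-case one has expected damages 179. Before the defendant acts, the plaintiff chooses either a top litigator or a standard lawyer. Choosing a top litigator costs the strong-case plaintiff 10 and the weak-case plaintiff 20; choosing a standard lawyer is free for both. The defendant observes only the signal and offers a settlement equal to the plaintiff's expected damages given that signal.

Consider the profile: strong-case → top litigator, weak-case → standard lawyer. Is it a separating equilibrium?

No

If types separate, top litigator earns payment 222 and standard lawyer earns 179.
Strong-case: top litigator gives 222 − 10 = 212; standard lawyer gives 179 − 0 = 179. No deviation. ✓
Weak-case: standard lawyer gives 179 − 0 = 179; top litigator gives 222 − 20 = 202. Would deviate. ✗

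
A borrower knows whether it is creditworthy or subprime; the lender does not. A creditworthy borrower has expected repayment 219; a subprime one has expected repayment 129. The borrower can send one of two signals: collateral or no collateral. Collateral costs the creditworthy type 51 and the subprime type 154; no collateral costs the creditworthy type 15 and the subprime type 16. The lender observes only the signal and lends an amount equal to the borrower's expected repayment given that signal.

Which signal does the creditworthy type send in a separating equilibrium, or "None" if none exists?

Try creditworthy → collateral, subprime → no collateral:
  Under separation the lender infers type exactly: collateral → creditworthy (pays 219), no collateral → subprime (pays 129).
  Creditworthy: collateral gives 219 − 51 = 168; no collateral gives 129 − 15 = 114. No deviation. ✓
  Subprime: no collateral gives 129 − 16 = 113; collateral gives 219 − 154 = 65. No deviation. ✓
Both hold — the creditworthy type sends collateral.

collateral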